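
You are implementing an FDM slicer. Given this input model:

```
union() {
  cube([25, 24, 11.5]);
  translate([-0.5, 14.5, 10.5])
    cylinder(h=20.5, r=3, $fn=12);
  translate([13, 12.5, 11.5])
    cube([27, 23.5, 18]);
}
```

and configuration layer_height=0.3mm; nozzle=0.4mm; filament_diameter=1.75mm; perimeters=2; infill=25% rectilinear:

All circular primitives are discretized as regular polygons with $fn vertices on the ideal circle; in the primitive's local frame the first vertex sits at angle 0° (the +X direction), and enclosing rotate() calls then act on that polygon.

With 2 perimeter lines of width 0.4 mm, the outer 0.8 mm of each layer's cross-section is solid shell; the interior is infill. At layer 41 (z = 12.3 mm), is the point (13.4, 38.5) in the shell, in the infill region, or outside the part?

outside

At z = 12.3 mm: the cube does not reach this height (z outside [0, 11.5]); the cylinder at (-0.5, 14.5): section is a regular 12-gon, circumradius r=3; the cube at (13, 12.5) (footprint 27×23.5) is included at this height; Merging all regions: the 2 present regions are separate (no shared area or edge), so areas and boundary lengths simply add and each stays a separate island — 2 connected regions. Overall, the cross-section has 2 separate islands. The nearest boundary edge runs (13.00, 36.00)→(40.00, 36.00); distance from the point to it = 2.50 mm. The point is not inside any of the regions above, so it lies outside the cross-section (2.50 mm from the nearest boundary).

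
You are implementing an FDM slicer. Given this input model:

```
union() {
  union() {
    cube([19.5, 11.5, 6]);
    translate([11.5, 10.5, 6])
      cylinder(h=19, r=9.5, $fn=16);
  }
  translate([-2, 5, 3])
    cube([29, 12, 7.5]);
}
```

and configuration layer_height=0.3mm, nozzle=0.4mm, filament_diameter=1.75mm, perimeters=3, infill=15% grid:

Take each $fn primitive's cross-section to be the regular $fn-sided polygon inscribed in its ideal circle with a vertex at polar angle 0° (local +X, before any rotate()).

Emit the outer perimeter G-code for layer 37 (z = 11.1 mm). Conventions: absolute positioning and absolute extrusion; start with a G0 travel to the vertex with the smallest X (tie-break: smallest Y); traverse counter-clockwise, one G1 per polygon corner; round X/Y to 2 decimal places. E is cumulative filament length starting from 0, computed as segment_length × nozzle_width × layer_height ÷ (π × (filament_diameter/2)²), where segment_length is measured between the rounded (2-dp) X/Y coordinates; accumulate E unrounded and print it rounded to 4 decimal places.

At z = 11.1 mm: the cube is not intersected at this z (z outside [0, 6]); the r=9.5 cylinder at (11.5, 10.5) contributes a regular 16-gon of circumradius 9.5; Combining (union): only the r=9.5 cylinder at (11.5, 10.5) is present, so the union is just that shape — 1 connected region; the cube at (-2, 5) is absent (z outside [3, 10.5]); Taking the union: only that combined region is present, so the union is just that shape — 1 connected region. The outline is a single polygon with 16 vertices. Extrusion per mm of travel: 0.4 × 0.3 / (π × 0.875²) = 0.049890. Accumulating E over each segment gives final E = 2.9599.

G0 X2.00 Y10.50 Z11.10
G1 X2.72 Y6.86 E0.1851
G1 X4.78 Y3.78 E0.3700
G1 X7.86 Y1.72 E0.5548
G1 X11.50 Y1.00 E0.7400
G1 X15.14 Y1.72 E0.9251
G1 X18.22 Y3.78 E1.1099
G1 X20.28 Y6.86 E1.2948
G1 X21.00 Y10.50 E1.4799
G1 X20.28 Y14.14 E1.6650
G1 X18.22 Y17.22 E1.8499
G1 X15.14 Y19.28 E2.0348
G1 X11.50 Y20.00 E2.2199
G1 X7.86 Y19.28 E2.4050
G1 X4.78 Y17.22 E2.5899
G1 X2.72 Y14.14 E2.7747
G1 X2.00 Y10.50 E2.9599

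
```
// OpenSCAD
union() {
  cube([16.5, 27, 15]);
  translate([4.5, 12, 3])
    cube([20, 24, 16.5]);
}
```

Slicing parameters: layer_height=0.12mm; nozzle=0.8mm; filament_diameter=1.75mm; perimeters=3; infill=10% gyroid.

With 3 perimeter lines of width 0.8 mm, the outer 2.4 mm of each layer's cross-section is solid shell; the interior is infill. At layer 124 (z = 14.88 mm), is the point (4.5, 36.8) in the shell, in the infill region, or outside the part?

At z = 14.88 mm: the cube (footprint 16.5×27) is included at this height; the cube at (4.5, 12) is present — its section is the full 20×24 rectangle; Merging all regions: the regions partially overlap (shared area 180.00 mm²), so overlapping operands fuse into one piece — 1 connected region. Overall, the cross-section is a single solid region. The nearest boundary edge runs (4.50, 27.00)→(4.50, 36.00); distance from the point to it = 0.80 mm. The point is not inside any of the regions above, so it lies outside the cross-section (0.80 mm from the nearest boundary).

outside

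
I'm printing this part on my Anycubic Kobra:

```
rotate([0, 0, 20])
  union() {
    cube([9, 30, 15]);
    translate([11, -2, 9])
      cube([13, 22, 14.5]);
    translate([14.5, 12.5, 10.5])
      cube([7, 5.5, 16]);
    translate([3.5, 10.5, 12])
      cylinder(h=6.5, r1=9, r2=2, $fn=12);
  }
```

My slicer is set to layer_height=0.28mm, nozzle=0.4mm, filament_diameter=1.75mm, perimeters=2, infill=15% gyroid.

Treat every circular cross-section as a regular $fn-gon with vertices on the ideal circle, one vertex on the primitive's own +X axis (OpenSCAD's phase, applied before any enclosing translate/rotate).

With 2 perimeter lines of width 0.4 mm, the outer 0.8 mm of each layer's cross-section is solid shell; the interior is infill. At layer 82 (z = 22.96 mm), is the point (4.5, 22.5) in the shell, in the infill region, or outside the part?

At z = 22.96 mm: the cube does not reach this height (z outside [0, 15]); the cube at (11, -2) (footprint 13×22) is included at this height; the cube at (14.5, 12.5) (footprint 7×5.5) is included at this height; the cone at (3.5, 10.5) is absent (z outside [12, 18.5]); Merging all regions: the 7×5.5 cube at (14.5, 12.5) lies entirely inside the 13×22 cube at (11, -2), so the union is just the 13×22 cube at (11, -2) — 1 connected region; (rotated 20° about Z; rotation is an isometry so areas/perimeters/island counts are preserved). Overall, the cross-section is a single solid region. Undo the 20° rotation: the query point maps to (11.924, 19.604) in the un-rotated model frame. The nearest boundary edge runs (11.00, 20.00)→(24.00, 20.00); distance from the point to it = 0.40 mm. The point is inside the cross-section, 0.40 mm from the nearest boundary — within the 0.8 mm shell band (2 × 0.4).

shell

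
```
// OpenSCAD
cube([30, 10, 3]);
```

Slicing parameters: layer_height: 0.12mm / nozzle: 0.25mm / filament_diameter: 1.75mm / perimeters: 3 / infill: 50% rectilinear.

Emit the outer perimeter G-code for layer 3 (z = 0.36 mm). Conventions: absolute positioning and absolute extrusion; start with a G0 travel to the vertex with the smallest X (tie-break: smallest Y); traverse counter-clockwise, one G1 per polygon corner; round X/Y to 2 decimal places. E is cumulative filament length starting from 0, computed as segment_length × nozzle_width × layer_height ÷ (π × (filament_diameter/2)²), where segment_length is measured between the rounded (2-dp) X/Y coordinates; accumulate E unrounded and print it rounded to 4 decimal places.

G0 X0.00 Y0.00 Z0.36
G1 X30.00 Y0.00 E0.3742
G1 X30.00 Y10.00 E0.4989
G1 X0.00 Y10.00 E0.8731
G1 X0.00 Y0.00 E0.9978

At z = 0.36 mm: the 30×10 cube contributes its full rectangle. The outline is a single polygon with 4 vertices. Extrusion per mm of travel: 0.25 × 0.12 / (π × 0.875²) = 0.012473. Accumulating E over each segment gives final E = 0.9978.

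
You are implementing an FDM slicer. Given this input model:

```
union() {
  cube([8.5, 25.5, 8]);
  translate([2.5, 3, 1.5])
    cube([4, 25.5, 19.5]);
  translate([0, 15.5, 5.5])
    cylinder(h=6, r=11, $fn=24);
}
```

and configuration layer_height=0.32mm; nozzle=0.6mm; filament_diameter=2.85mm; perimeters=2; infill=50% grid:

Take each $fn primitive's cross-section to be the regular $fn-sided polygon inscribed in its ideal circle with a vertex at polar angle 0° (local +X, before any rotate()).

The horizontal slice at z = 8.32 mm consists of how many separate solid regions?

At z = 8.32 mm: the cube is absent (z outside [0, 8]); the cube at (2.5, 3) (footprint 4×25.5) is included at this height; the r=11 cylinder at (0, 15.5) gives a regular 24-gon of circumradius 11 (constant along its height); Combining (union): the regions partially overlap (shared area 79.14 mm²), so overlapping operands fuse into one piece — 1 connected region. The result has 1 disconnected region.

1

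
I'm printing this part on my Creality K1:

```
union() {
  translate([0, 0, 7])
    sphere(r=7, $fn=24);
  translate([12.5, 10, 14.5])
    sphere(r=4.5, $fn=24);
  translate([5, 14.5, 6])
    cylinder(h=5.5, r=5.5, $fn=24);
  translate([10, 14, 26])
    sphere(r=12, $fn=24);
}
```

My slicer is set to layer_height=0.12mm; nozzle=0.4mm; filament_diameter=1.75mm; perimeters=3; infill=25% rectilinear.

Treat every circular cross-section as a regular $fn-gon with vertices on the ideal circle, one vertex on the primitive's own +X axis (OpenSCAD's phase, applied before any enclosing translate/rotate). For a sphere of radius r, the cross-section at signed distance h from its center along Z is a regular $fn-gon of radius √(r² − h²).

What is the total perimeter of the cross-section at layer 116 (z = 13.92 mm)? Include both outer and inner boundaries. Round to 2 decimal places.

34.57 mm

At z = 13.92 mm: the r=7 sphere contributes a regular 24-gon of circumradius √(7²−6.92²) = 1.055 (perimeter = 2·24·1.055·sin(180°/24) = 6.61 mm); the r=4.5 sphere at (12.5, 10) contributes a regular 24-gon of circumradius √(4.5²−0.58²) = 4.462 (perimeter = 2·24·4.462·sin(180°/24) = 27.96 mm); the cylinder at (5, 14.5) is absent (z outside [6, 11.5]); the sphere at (10, 14) does not reach this height (|z−center|=12.080 > r=12); Merging all regions: the 2 present regions are separate (no shared area or edge), so areas and boundary lengths simply add and each stays a separate island — boundary = 34.57 mm. Overall, the cross-section has 2 separate islands. Total boundary length (outer) = 34.57 mm.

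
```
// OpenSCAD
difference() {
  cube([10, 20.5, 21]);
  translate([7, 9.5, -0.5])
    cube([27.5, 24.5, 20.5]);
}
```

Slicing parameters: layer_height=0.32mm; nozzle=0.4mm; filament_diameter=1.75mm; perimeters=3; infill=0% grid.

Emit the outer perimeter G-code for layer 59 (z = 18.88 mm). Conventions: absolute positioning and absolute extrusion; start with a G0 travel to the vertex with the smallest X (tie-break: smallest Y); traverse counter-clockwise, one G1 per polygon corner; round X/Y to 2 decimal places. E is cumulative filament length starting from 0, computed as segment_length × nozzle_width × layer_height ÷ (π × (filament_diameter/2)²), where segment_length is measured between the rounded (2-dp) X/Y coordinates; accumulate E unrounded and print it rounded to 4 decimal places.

At z = 18.88 mm: the cube (footprint 10×20.5) is included at this height; the cube at (7, 9.5) is present — its section is the full 27.5×24.5 rectangle; Taking the first minus the rest: starting from the 10×20.5 cube, the 27.5×24.5 cube at (7, 9.5) partially overlaps it — only the 33.00 mm² overlap (of its 673.75 mm²) is removed, clipping the outline — 1 connected region. The outline is a single polygon with 6 vertices. Extrusion per mm of travel: 0.4 × 0.32 / (π × 0.875²) = 0.053216. Accumulating E over each segment gives final E = 3.2462.

G0 X0.00 Y0.00 Z18.88
G1 X10.00 Y0.00 E0.5322
G1 X10.00 Y9.50 E1.0377
G1 X7.00 Y9.50 E1.1974
G1 X7.00 Y20.50 E1.7827
G1 X0.00 Y20.50 E2.1553
G1 X0.00 Y0.00 E3.2462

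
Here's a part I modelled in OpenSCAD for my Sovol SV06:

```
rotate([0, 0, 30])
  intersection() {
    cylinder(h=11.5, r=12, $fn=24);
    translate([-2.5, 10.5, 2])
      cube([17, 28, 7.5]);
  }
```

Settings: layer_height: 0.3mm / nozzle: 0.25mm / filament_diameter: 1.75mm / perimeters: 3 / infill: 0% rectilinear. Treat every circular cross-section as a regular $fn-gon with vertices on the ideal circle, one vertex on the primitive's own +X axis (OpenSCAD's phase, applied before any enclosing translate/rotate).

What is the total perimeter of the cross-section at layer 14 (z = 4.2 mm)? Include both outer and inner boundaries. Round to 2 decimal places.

At z = 4.2 mm: the cylinder: section is a regular 24-gon, circumradius r=12 (perimeter = 2·24·12.000·sin(180°/24) = 75.18 mm); the cube at (-2.5, 10.5) (footprint 17×28) is included at this height (perimeter 90.00 mm); Taking the intersection: the 17×28 cube at (-2.5, 10.5) partially overlaps the r=12 cylinder; clipping to the common part keeps 8.80 mm² — boundary = 17.92 mm; (rotated 30° about Z; rotation is an isometry so areas/perimeters/island counts are preserved). Overall, the cross-section is a single solid region. Total boundary length (outer) = 17.92 mm.

17.92 mm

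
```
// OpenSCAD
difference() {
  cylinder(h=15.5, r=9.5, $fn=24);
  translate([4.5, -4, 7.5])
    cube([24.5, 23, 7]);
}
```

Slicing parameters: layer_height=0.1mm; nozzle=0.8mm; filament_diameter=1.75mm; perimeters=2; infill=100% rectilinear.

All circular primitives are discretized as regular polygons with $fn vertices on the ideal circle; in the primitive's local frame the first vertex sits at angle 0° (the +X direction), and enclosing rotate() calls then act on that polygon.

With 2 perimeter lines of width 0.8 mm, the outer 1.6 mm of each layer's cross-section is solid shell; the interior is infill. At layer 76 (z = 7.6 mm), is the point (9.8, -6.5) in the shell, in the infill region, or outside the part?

outside

At z = 7.6 mm: the r=9.5 cylinder contributes a regular 24-gon of circumradius 9.5; the cube at (4.5, -4) is present — its section is the full 24.5×23 rectangle; After the difference (first − rest): starting from the r=9.5 cylinder, the 24.5×23 cube at (4.5, -4) partially overlaps it — only the 47.86 mm² overlap (of its 563.50 mm²) is removed, clipping the outline — 1 connected region. Overall, the cross-section is a single solid region. The nearest boundary edge runs (8.23, -4.75)→(6.72, -6.72); distance from the point to it = 2.31 mm. The point is not inside any of the regions above, so it lies outside the cross-section (2.31 mm from the nearest boundary).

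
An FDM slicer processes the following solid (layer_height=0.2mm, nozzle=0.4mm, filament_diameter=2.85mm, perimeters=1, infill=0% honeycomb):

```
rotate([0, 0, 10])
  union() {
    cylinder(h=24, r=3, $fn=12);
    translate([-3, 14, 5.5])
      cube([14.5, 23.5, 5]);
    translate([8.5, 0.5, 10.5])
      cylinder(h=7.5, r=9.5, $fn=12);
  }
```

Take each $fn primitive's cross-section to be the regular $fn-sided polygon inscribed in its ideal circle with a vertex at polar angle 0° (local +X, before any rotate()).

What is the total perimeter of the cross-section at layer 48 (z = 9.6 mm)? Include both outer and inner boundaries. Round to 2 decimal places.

94.63 mm

At z = 9.6 mm: the cylinder: section is a regular 12-gon, circumradius r=3 (perimeter = 2·12·3.000·sin(180°/12) = 18.63 mm); the 14.5×23.5 cube at (-3, 14) contributes its full rectangle (perimeter 76.00 mm); the cylinder at (8.5, 0.5) is absent (z outside [10.5, 18]); Combining (union): the 2 present regions are separate (no shared area or edge), so areas and boundary lengths simply add and each stays a separate island — boundary = 94.63 mm; (whole slice rotated 10° about Z — lengths, areas and connectivity unchanged). Overall, the cross-section has 2 separate islands. Total boundary length (outer) = 94.63 mm.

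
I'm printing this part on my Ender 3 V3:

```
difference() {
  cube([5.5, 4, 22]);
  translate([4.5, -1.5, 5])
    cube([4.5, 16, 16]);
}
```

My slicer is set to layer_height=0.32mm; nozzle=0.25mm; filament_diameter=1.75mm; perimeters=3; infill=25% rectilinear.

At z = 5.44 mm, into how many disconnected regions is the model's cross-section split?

At z = 5.44 mm: the 5.5×4 cube contributes its full rectangle; the 4.5×16 cube at (4.5, -1.5) contributes its full rectangle; After the difference (first − rest): starting from the 5.5×4 cube, the 4.5×16 cube at (4.5, -1.5) partially overlaps it — only the 4.00 mm² overlap (of its 72.00 mm²) is removed, clipping the outline — 1 connected region. The result has 1 disconnected region.

1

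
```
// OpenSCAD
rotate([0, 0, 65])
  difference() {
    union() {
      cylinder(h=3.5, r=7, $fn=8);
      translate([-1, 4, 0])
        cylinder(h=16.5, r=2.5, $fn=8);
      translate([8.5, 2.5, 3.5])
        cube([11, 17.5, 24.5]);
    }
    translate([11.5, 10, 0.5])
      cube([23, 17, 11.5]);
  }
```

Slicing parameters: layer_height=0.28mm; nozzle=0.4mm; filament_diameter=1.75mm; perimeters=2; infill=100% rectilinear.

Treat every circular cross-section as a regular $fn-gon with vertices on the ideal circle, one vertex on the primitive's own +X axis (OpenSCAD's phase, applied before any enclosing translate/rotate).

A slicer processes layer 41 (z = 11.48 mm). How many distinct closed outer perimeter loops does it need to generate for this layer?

At z = 11.48 mm: the cylinder does not reach this height (z outside [0, 3.5]); the r=2.5 cylinder at (-1, 4) contributes a regular 8-gon of circumradius 2.5; the cube at (8.5, 2.5) (footprint 11×17.5) is included at this height; Taking the union: the 2 present regions are separate (no shared area or edge), so areas and boundary lengths simply add and each stays a separate island — 2 connected regions; the 23×17 cube at (11.5, 10) contributes its full rectangle; Taking the first minus the rest: starting from that combined region, the 23×17 cube at (11.5, 10) partially overlaps it — only the 80.00 mm² overlap (of its 391.00 mm²) is removed, clipping the outline — 2 connected regions; (whole slice rotated 65° about Z — lengths, areas and connectivity unchanged). The result has 2 disconnected regions.

2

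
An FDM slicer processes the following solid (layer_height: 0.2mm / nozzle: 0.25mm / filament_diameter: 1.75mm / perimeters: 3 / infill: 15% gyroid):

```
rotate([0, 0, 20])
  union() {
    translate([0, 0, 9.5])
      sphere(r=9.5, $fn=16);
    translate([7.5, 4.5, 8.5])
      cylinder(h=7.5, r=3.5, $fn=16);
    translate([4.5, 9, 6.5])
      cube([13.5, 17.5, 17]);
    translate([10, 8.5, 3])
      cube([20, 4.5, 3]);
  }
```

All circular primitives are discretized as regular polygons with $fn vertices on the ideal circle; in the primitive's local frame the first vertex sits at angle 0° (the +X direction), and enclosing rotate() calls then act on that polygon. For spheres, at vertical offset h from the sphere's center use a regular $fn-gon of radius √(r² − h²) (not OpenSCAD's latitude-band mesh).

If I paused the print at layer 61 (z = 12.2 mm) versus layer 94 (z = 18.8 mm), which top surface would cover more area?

layer 61 (z = 12.2 mm)

Layer 61 (z = 12.2): the r=9.5 sphere contributes a regular 16-gon of circumradius √(9.5²−2.7²) = 9.108 (area = (16/2)·9.108²·sin(360°/16) = 253.98 mm²); the r=3.5 cylinder at (7.5, 4.5) gives a regular 16-gon of circumradius 3.5 (constant along its height) (area = (16/2)·3.500²·sin(360°/16) = 37.50 mm²); the cube at (4.5, 9) is present — its section is the full 13.5×17.5 rectangle (area 236.25 mm²); the cube at (10, 8.5) is not intersected at this z (z outside [3, 6]); Combining (union): the regions partially overlap — summed areas 527.73 mm² minus the doubly-counted overlap 18.89 mm² gives 508.84 mm² — area = 508.84 mm²; (whole slice rotated 20° about Z — lengths, areas and connectivity unchanged). So its area = 508.84 mm². Layer 94 (z = 18.8): the sphere: section is a regular 16-gon, circumradius = √(r²−h²) = √(9.5²−9.3²) = 1.939 (area = (16/2)·1.939²·sin(360°/16) = 11.51 mm²); the cylinder at (7.5, 4.5) is not intersected at this z (z outside [8.5, 16]); the cube at (4.5, 9) is present — its section is the full 13.5×17.5 rectangle (area 236.25 mm²); the cube at (10, 8.5) does not reach this height (z outside [3, 6]); Taking the union: the 2 present regions are separate (no shared area or edge), so areas and boundary lengths simply add and each stays a separate island — area = 247.76 mm²; (whole slice rotated 20° about Z — lengths, areas and connectivity unchanged). So its area = 247.76 mm². Layer 61 is larger (508.84 vs 247.76 mm²).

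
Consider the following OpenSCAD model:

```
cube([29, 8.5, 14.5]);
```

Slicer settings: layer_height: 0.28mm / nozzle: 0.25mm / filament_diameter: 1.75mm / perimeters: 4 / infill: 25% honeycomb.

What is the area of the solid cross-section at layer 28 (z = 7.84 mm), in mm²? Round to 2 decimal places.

At z = 7.84 mm: the cube is present — its section is the full 29×8.5 rectangle (area 246.50 mm²). Overall, the cross-section is a single solid region. Net area = 246.50 mm².

246.50 mm²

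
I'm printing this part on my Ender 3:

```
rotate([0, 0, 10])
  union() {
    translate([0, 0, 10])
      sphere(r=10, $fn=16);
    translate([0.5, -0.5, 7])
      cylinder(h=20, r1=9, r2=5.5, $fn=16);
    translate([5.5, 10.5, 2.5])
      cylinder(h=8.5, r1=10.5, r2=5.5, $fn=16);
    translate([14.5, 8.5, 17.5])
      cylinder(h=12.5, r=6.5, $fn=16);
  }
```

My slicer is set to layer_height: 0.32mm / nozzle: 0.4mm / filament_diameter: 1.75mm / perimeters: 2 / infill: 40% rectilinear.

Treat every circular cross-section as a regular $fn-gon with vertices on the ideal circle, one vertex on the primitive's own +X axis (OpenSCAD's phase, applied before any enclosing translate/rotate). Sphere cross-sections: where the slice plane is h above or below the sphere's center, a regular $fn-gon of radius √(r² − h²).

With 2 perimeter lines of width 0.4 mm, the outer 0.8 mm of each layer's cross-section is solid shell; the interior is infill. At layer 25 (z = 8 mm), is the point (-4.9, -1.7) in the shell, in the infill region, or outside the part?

infill

At z = 8 mm: the sphere: section is a regular 16-gon, circumradius = √(r²−h²) = √(10²−2²) = 9.798; the cone at (0.5, -0.5) (r1=9→r2=5.5) has section circumradius 8.825 here — a regular 16-gon; the cone at (5.5, 10.5) (r1=10.5→r2=5.5) has section circumradius 7.265 here — a regular 16-gon; the cylinder at (14.5, 8.5) is absent (z outside [17.5, 30]); Taking the union: the regions partially overlap (shared area 278.89 mm²), so overlapping operands fuse into one piece — 1 connected region; (rotated 10° about Z; rotation is an isometry so areas/perimeters/island counts are preserved). Overall, the cross-section is a single solid region. Undo the 10° rotation: the query point maps to (-5.121, -0.823) in the un-rotated model frame. The nearest boundary edge runs (-9.05, -3.75)→(-9.80, 0.00); distance from the point to it = 4.43 mm. The point is inside the cross-section and 4.43 mm from the nearest boundary — more than the 0.8 mm shell width (2 × 0.4), so it's in the infill interior.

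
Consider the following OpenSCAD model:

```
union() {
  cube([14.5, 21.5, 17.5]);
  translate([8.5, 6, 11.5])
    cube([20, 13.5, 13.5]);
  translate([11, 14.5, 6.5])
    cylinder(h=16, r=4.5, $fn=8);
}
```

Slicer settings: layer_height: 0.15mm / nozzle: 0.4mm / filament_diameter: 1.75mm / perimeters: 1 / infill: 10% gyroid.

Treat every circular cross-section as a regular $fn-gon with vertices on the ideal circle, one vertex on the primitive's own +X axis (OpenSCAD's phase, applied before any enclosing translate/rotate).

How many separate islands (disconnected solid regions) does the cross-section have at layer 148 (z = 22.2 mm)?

At z = 22.2 mm: the cube is absent (z outside [0, 17.5]); the 20×13.5 cube at (8.5, 6) contributes its full rectangle; the r=4.5 cylinder at (11, 14.5) gives a regular 8-gon of circumradius 4.5 (constant along its height); Taking the union: the regions partially overlap (shared area 48.55 mm²), so overlapping operands fuse into one piece — 1 connected region. Overall, the cross-section is a single solid region. Island count = 1.

1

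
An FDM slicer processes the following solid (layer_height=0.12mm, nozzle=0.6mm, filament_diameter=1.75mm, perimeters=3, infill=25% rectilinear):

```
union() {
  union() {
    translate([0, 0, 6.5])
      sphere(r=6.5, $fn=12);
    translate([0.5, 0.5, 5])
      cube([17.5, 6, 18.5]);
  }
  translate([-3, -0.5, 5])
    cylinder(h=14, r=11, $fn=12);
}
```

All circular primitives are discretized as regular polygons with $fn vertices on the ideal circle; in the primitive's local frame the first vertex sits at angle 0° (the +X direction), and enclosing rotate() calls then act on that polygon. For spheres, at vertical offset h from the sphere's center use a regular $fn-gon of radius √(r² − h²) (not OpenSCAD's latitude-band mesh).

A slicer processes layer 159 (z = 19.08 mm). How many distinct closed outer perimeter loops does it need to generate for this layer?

At z = 19.08 mm: the sphere is absent (|z−center|=12.580 > r=6.5); the 17.5×6 cube at (0.5, 0.5) contributes its full rectangle; Taking the union: only the 17.5×6 cube at (0.5, 0.5) is present, so the union is just that shape — 1 connected region; the cylinder at (-3, -0.5) is absent (z outside [5, 19]); Combining (union): only the result so far is present, so the union is just that shape — 1 connected region. The result has 1 disconnected region.

1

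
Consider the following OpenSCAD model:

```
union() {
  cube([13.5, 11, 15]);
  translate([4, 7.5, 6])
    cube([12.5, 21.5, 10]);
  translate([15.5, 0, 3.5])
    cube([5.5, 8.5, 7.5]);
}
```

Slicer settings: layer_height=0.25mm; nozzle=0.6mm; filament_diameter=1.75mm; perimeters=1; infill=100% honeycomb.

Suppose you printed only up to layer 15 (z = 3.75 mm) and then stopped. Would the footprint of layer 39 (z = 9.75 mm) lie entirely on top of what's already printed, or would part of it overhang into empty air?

Compare the two slices. At z = 3.75: the 13.5×11 cube contributes its full rectangle (area 148.50 mm²); the cube at (4, 7.5) does not reach this height (z outside [6, 16]); the cube at (15.5, 0) is present — its section is the full 5.5×8.5 rectangle (area 46.75 mm²); Merging all regions: the 2 present regions are separate (no shared area or edge), so areas and boundary lengths simply add and each stays a separate island — area = 195.25 mm². At z = 9.75: the 13.5×11 cube contributes its full rectangle (area 148.50 mm²); the cube at (4, 7.5) (footprint 12.5×21.5) is included at this height (area 268.75 mm²); the 5.5×8.5 cube at (15.5, 0) contributes its full rectangle (area 46.75 mm²); Merging all regions: the regions partially overlap — summed areas 464.00 mm² minus the doubly-counted overlap 34.25 mm² gives 429.75 mm² — area = 429.75 mm². Checking containment: at z = 9.75 the cross-section extends beyond the z = 3.75 cross-section by about 234.50 mm².

part overhangs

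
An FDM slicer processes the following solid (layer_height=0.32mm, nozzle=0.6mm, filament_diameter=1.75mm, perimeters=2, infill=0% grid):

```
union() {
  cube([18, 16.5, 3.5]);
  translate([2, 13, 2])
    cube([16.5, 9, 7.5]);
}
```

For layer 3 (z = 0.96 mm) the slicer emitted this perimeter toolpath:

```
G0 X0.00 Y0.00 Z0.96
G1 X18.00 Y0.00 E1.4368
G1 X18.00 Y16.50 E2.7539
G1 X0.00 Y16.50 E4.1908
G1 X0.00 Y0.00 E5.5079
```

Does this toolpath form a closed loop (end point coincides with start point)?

yes

Start point (G0): (0.00, 0.00). End point (last G1): the path returns to the start — closed.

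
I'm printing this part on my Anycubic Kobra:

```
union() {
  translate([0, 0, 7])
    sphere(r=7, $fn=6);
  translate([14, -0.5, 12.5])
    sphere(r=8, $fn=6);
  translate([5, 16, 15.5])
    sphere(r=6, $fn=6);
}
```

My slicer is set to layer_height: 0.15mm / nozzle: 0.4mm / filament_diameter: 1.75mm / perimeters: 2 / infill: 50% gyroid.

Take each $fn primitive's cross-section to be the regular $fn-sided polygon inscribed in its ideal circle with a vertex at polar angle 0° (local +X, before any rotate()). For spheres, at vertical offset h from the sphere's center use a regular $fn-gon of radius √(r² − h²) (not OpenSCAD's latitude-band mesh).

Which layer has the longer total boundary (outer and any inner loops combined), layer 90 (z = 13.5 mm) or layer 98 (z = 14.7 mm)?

layer 90 (z = 13.5 mm)

Layer 90 (z = 13.5): the sphere: section is a regular 6-gon, circumradius = √(r²−h²) = √(7²−6.5²) = 2.598 (perimeter = 2·6·2.598·sin(180°/6) = 15.59 mm); the r=8 sphere at (14, -0.5) slices to a regular 6-gon of circumradius 7.937 (√(r²−h²) with h=1 from center) (perimeter = 2·6·7.937·sin(180°/6) = 47.62 mm); the r=6 sphere at (5, 16) slices to a regular 6-gon of circumradius 5.657 (√(r²−h²) with h=2 from center) (perimeter = 2·6·5.657·sin(180°/6) = 33.94 mm); Combining (union): the 3 present regions are separate (no shared area or edge), so areas and boundary lengths simply add and each stays a separate island — boundary = 97.15 mm. So its perimeter = 97.15 mm. Layer 98 (z = 14.7): the sphere is absent (|z−center|=7.700 > r=7); the sphere at (14, -0.5): section is a regular 6-gon, circumradius = √(r²−h²) = √(8²−2.2²) = 7.692 (perimeter = 2·6·7.692·sin(180°/6) = 46.15 mm); the sphere at (5, 16): section is a regular 6-gon, circumradius = √(r²−h²) = √(6²−0.8²) = 5.946 (perimeter = 2·6·5.946·sin(180°/6) = 35.68 mm); Merging all regions: the 2 present regions are separate (no shared area or edge), so areas and boundary lengths simply add and each stays a separate island — boundary = 81.83 mm. So its perimeter = 81.83 mm. Layer 90 is larger (97.15 vs 81.83 mm).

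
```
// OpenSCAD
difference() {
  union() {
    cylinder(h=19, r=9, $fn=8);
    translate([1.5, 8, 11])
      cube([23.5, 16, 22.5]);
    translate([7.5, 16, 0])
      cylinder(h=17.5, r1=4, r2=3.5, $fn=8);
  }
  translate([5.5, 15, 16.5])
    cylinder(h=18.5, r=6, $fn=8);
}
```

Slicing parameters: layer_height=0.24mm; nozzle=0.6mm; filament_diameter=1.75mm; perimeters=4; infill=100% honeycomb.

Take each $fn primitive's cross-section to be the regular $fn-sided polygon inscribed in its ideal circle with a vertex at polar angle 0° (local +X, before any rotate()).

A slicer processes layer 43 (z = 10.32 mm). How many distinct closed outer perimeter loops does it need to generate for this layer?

2

At z = 10.32 mm: the r=9 cylinder gives a regular 8-gon of circumradius 9 (constant along its height); the cube at (1.5, 8) is not intersected at this z (z outside [11, 33.5]); the cone at (7.5, 16) contributes a regular 8-gon of circumradius 3.705 (interpolated between r1=4 and r2=3.5 at t=0.590); Taking the union: the 2 present regions are separate (no shared area or edge), so areas and boundary lengths simply add and each stays a separate island — 2 connected regions; the cylinder at (5.5, 15) does not reach this height (z outside [16.5, 35]); Taking the first minus the rest: none of the subtracted shapes is present at this height, so that combined region is unchanged — 2 connected regions. The result has 2 disconnected regions.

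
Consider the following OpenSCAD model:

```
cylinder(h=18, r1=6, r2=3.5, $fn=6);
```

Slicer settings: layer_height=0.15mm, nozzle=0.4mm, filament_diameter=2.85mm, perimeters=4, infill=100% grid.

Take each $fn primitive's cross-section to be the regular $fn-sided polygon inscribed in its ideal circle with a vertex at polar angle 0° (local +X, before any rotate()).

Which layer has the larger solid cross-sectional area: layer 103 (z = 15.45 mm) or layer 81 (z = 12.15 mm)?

Layer 103 (z = 15.45): the cone contributes a regular 6-gon of circumradius 3.854 (interpolated between r1=6 and r2=3.5 at t=0.858) (area = (6/2)·3.854²·sin(360°/6) = 38.59 mm²). So its area = 38.59 mm². Layer 81 (z = 12.15): the cone: at t=0.675 of its height the radius interpolates to r₁+(r₂−r₁)t = 4.312, giving a regular 6-gon of that circumradius (area = (6/2)·4.312²·sin(360°/6) = 48.32 mm²). So its area = 48.32 mm². Layer 81 is larger (48.32 vs 38.59 mm²).

layer 81 (z = 12.15 mm)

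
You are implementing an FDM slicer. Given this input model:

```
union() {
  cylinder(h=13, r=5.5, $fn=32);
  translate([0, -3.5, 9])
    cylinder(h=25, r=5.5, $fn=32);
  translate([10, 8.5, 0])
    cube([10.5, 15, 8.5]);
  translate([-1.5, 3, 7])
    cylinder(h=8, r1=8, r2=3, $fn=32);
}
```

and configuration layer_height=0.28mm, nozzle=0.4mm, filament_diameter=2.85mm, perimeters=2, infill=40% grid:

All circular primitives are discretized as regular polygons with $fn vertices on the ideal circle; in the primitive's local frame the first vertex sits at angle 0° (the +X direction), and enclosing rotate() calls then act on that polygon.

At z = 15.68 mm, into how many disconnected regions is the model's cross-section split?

At z = 15.68 mm: the cylinder is absent (z outside [0, 13]); the cylinder at (0, -3.5): section is a regular 32-gon, circumradius r=5.5; the cube at (10, 8.5) does not reach this height (z outside [0, 8.5]); the cone at (-1.5, 3) is absent (z outside [7, 15]); Merging all regions: only the r=5.5 cylinder at (0, -3.5) is present, so the union is just that shape — 1 connected region. The result has 1 disconnected region.

1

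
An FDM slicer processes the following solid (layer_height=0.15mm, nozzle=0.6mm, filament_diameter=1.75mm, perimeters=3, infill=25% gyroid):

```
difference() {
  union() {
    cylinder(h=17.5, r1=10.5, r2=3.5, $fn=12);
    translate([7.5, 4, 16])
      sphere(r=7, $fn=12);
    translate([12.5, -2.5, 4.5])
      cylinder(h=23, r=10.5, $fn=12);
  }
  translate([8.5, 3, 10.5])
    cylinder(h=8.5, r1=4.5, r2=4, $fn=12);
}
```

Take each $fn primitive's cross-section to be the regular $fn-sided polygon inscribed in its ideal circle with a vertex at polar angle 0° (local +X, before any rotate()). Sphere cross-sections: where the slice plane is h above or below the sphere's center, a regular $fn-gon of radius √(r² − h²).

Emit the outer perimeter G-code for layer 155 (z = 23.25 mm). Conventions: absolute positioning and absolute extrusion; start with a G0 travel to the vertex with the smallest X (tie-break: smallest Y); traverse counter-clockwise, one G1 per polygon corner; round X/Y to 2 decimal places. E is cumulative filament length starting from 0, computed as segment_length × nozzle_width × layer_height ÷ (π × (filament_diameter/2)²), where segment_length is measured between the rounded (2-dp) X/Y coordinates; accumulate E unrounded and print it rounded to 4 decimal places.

At z = 23.25 mm: the cone is not intersected at this z (z outside [0, 17.5]); the sphere at (7.5, 4) is not intersected at this z (|z−center|=7.250 > r=7); the r=10.5 cylinder at (12.5, -2.5) gives a regular 12-gon of circumradius 10.5 (constant along its height); Merging all regions: only the r=10.5 cylinder at (12.5, -2.5) is present, so the union is just that shape — 1 connected region; the cone at (8.5, 3) is not intersected at this z (z outside [10.5, 19]); After the difference (first − rest): none of the subtracted shapes is present at this height, so that combined region is unchanged — 1 connected region. The outline is a single polygon with 12 vertices. Extrusion per mm of travel: 0.6 × 0.15 / (π × 0.875²) = 0.037418. Accumulating E over each segment gives final E = 2.4400.

G0 X2.00 Y-2.50 Z23.25
G1 X3.41 Y-7.75 E0.2034
G1 X7.25 Y-11.59 E0.4066
G1 X12.50 Y-13.00 E0.6100
G1 X17.75 Y-11.59 E0.8134
G1 X21.59 Y-7.75 E1.0166
G1 X23.00 Y-2.50 E1.2200
G1 X21.59 Y2.75 E1.4234
G1 X17.75 Y6.59 E1.6266
G1 X12.50 Y8.00 E1.8300
G1 X7.25 Y6.59 E2.0334
G1 X3.41 Y2.75 E2.2366
G1 X2.00 Y-2.50 E2.4400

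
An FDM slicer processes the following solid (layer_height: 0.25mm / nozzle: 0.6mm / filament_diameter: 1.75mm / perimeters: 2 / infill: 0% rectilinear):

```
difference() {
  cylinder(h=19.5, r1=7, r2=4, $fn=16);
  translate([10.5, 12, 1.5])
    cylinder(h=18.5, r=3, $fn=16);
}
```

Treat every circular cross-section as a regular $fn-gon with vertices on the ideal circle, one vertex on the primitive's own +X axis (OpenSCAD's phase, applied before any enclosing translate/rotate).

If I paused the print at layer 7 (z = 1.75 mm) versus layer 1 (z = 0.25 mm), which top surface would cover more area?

layer 1 (z = 0.25 mm)

Layer 7 (z = 1.75): the cone: at t=0.090 of its height the radius interpolates to r₁+(r₂−r₁)t = 6.731, giving a regular 16-gon of that circumradius (area = (16/2)·6.731²·sin(360°/16) = 138.69 mm²); the r=3 cylinder at (10.5, 12) gives a regular 16-gon of circumradius 3 (constant along its height) (area = (16/2)·3.000²·sin(360°/16) = 27.55 mm²); Subtracting the remaining from the first: starting from the cone (138.69 mm²), the r=3 cylinder at (10.5, 12) misses the remaining region (no effect) — area = 138.69 mm². So its area = 138.69 mm². Layer 1 (z = 0.25): the cone: at t=0.013 of its height the radius interpolates to r₁+(r₂−r₁)t = 6.962, giving a regular 16-gon of that circumradius (area = (16/2)·6.962²·sin(360°/16) = 148.37 mm²); the cylinder at (10.5, 12) does not reach this height (z outside [1.5, 20]); After the difference (first − rest): none of the subtracted shapes is present at this height, so the cone is unchanged — area = 148.37 mm². So its area = 148.37 mm². Layer 1 is larger (148.37 vs 138.69 mm²).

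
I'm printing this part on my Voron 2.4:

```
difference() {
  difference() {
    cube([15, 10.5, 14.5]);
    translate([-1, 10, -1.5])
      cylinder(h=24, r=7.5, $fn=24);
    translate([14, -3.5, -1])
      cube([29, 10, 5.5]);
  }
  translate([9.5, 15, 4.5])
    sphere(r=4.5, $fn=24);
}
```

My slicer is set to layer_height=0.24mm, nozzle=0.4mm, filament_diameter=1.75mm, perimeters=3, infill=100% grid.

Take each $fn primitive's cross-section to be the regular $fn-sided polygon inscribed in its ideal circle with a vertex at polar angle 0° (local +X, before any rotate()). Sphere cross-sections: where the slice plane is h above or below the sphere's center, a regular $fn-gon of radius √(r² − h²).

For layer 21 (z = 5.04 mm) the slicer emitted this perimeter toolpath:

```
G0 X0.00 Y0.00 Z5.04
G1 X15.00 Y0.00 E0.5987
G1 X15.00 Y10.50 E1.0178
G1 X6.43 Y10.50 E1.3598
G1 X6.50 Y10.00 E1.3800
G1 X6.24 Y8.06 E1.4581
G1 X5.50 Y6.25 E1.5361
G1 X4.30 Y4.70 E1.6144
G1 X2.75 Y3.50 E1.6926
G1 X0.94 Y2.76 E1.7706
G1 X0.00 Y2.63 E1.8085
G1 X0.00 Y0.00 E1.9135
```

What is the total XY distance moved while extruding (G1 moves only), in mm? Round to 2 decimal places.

Sum the Euclidean lengths of each G1 segment: total = 47.94 mm.

47.94 mm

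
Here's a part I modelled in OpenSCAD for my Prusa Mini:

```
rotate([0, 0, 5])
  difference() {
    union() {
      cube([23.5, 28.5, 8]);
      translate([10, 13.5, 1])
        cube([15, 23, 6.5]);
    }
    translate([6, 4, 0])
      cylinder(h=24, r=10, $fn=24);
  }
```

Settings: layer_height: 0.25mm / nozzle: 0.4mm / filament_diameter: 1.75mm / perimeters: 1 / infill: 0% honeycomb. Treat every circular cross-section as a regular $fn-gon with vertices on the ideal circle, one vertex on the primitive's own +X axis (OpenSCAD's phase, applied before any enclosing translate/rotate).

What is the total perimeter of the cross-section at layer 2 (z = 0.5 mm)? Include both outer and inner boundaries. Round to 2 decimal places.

103.32 mm

At z = 0.5 mm: the cube is present — its section is the full 23.5×28.5 rectangle (perimeter 104.00 mm); the cube at (10, 13.5) does not reach this height (z outside [1, 7.5]); Merging all regions: only the 23.5×28.5 cube is present, so the union is just that shape — boundary = 104.00 mm; the cylinder at (6, 4): section is a regular 24-gon, circumradius r=10 (perimeter = 2·24·10.000·sin(180°/24) = 62.65 mm); Subtracting the remaining from the first: starting from the result so far, the r=10 cylinder at (6, 4) partially overlaps it — only the 196.12 mm² overlap (of its 310.58 mm²) is removed, clipping the outline — boundary = 103.32 mm; (rotated 5° about Z; rotation is an isometry so areas/perimeters/island counts are preserved). Overall, the cross-section is a single solid region. Total boundary length (outer) = 103.32 mm.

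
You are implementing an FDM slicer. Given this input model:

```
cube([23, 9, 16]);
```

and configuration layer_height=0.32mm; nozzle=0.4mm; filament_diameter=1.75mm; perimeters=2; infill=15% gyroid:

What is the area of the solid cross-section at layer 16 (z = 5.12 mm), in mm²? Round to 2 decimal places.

At z = 5.12 mm: the cube (footprint 23×9) is included at this height (area 207.00 mm²). Overall, the cross-section is a single solid region. Net area = 207.00 mm².

207.00 mm²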